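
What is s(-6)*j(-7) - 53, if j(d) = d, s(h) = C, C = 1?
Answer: -60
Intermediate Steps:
s(h) = 1
s(-6)*j(-7) - 53 = 1*(-7) - 53 = -7 - 53 = -60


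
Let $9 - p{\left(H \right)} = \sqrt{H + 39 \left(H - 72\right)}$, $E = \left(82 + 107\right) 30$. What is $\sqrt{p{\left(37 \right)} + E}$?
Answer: $\sqrt{5679 - 4 i \sqrt{83}} \approx 75.359 - 0.2418 i$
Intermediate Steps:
$E = 5670$ ($E = 189 \cdot 30 = 5670$)
$p{\left(H \right)} = 9 - \sqrt{-2808 + 40 H}$ ($p{\left(H \right)} = 9 - \sqrt{H + 39 \left(H - 72\right)} = 9 - \sqrt{H + 39 \left(-72 + H\right)} = 9 - \sqrt{H + \left(-2808 + 39 H\right)} = 9 - \sqrt{-2808 + 40 H}$)
$\sqrt{p{\left(37 \right)} + E} = \sqrt{\left(9 - 2 \sqrt{-702 + 10 \cdot 37}\right) + 5670} = \sqrt{\left(9 - 2 \sqrt{-702 + 370}\right) + 5670} = \sqrt{\left(9 - 2 \sqrt{-332}\right) + 5670} = \sqrt{\left(9 - 2 \cdot 2 i \sqrt{83}\right) + 5670} = \sqrt{\left(9 - 4 i \sqrt{83}\right) + 5670} = \sqrt{5679 - 4 i \sqrt{83}}$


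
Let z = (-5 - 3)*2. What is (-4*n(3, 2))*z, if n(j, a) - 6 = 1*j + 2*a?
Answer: 832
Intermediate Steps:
n(j, a) = 6 + j + 2*a (n(j, a) = 6 + (1*j + 2*a) = 6 + (j + 2*a) = 6 + j + 2*a)
z = -16 (z = -8*2 = -16)
(-4*n(3, 2))*z = -4*(6 + 3 + 2*2)*(-16) = -4*(6 + 3 + 4)*(-16) = -4*13*(-16) = -52*(-16) = 832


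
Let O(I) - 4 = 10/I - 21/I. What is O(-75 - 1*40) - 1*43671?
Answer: -5021694/115 ≈ -43667.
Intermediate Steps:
O(I) = 4 - 11/I (O(I) = 4 + (10/I - 21/I) = 4 - 11/I)
O(-75 - 1*40) - 1*43671 = (4 - 11/(-75 - 1*40)) - 1*43671 = (4 - 11/(-75 - 40)) - 43671 = (4 - 11/(-115)) - 43671 = (4 - 11*(-1/115)) - 43671 = (4 + 11/115) - 43671 = 471/115 - 43671 = -5021694/115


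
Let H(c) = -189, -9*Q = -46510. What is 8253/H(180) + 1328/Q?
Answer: -3028477/69765 ≈ -43.410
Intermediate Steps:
Q = 46510/9 (Q = -⅑*(-46510) = 46510/9 ≈ 5167.8)
8253/H(180) + 1328/Q = 8253/(-189) + 1328/(46510/9) = 8253*(-1/189) + 1328*(9/46510) = -131/3 + 5976/23255 = -3028477/69765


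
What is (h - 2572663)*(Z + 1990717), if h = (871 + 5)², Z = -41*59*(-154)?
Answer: -4266331865741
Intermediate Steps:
Z = 372526 (Z = -2419*(-154) = 372526)
h = 767376 (h = 876² = 767376)
(h - 2572663)*(Z + 1990717) = (767376 - 2572663)*(372526 + 1990717) = -1805287*2363243 = -4266331865741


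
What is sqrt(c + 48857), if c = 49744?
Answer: sqrt(98601) ≈ 314.01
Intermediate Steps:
sqrt(c + 48857) = sqrt(49744 + 48857) = sqrt(98601)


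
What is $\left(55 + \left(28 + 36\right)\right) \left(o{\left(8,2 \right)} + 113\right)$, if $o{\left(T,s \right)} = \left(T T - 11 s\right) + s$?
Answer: $18683$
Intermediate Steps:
$o{\left(T,s \right)} = T^{2} - 10 s$ ($o{\left(T,s \right)} = \left(T^{2} - 11 s\right) + s = T^{2} - 10 s$)
$\left(55 + \left(28 + 36\right)\right) \left(o{\left(8,2 \right)} + 113\right) = \left(55 + \left(28 + 36\right)\right) \left(\left(8^{2} - 20\right) + 113\right) = \left(55 + 64\right) \left(\left(64 - 20\right) + 113\right) = 119 \left(44 + 113\right) = 119 \cdot 157 = 18683$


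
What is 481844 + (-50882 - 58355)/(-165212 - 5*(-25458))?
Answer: 18272597405/37922 ≈ 4.8185e+5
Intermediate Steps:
481844 + (-50882 - 58355)/(-165212 - 5*(-25458)) = 481844 - 109237/(-165212 + 127290) = 481844 - 109237/(-37922) = 481844 - 109237*(-1/37922) = 481844 + 109237/37922 = 18272597405/37922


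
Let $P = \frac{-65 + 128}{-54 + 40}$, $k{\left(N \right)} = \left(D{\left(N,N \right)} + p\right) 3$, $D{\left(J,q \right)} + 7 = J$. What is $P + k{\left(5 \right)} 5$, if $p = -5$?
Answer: $- \frac{219}{2} \approx -109.5$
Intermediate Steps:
$D{\left(J,q \right)} = -7 + J$
$k{\left(N \right)} = -36 + 3 N$ ($k{\left(N \right)} = \left(\left(-7 + N\right) - 5\right) 3 = \left(-12 + N\right) 3 = -36 + 3 N$)
$P = - \frac{9}{2}$ ($P = \frac{63}{-14} = 63 \left(- \frac{1}{14}\right) = - \frac{9}{2} \approx -4.5$)
$P + k{\left(5 \right)} 5 = - \frac{9}{2} + \left(-36 + 3 \cdot 5\right) 5 = - \frac{9}{2} + \left(-36 + 15\right) 5 = - \frac{9}{2} - 105 = - \frac{219}{2}$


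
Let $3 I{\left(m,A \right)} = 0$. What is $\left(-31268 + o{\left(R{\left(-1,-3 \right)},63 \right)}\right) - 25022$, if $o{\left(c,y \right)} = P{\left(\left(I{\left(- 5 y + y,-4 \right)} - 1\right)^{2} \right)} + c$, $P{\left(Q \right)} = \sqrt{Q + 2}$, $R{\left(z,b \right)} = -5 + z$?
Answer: $-56296 + \sqrt{3} \approx -56294.0$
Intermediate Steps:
$I{\left(m,A \right)} = 0$ ($I{\left(m,A \right)} = \frac{1}{3} \cdot 0 = 0$)
$P{\left(Q \right)} = \sqrt{2 + Q}$
$o{\left(c,y \right)} = c + \sqrt{3}$ ($o{\left(c,y \right)} = \sqrt{2 + \left(0 - 1\right)^{2}} + c = \sqrt{2 + \left(-1\right)^{2}} + c = \sqrt{2 + 1} + c = \sqrt{3} + c = c + \sqrt{3}$)
$\left(-31268 + o{\left(R{\left(-1,-3 \right)},63 \right)}\right) - 25022 = \left(-31268 + \left(\left(-5 - 1\right) + \sqrt{3}\right)\right) - 25022 = \left(-31268 - \left(6 - \sqrt{3}\right)\right) - 25022 = \left(-31274 + \sqrt{3}\right) - 25022 = -56296 + \sqrt{3}$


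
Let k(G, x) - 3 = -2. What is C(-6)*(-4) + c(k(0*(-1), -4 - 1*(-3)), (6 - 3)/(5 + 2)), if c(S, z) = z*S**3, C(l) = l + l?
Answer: 339/7 ≈ 48.429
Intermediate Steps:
k(G, x) = 1 (k(G, x) = 3 - 2 = 1)
C(l) = 2*l
C(-6)*(-4) + c(k(0*(-1), -4 - 1*(-3)), (6 - 3)/(5 + 2)) = (2*(-6))*(-4) + ((6 - 3)/(5 + 2))*1**3 = -12*(-4) + (3/7)*1 = 48 + (3*(1/7))*1 = 48 + (3/7)*1 = 48 + 3/7 = 339/7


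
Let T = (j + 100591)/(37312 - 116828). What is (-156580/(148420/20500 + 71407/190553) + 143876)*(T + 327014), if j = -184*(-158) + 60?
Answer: 29078971570590354623567/721116052572 ≈ 4.0325e+10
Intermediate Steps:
j = 29132 (j = 29072 + 60 = 29132)
T = -129723/79516 (T = (29132 + 100591)/(37312 - 116828) = 129723/(-79516) = 129723*(-1/79516) = -129723/79516 ≈ -1.6314)
(-156580/(148420/20500 + 71407/190553) + 143876)*(T + 327014) = (-156580/(148420/20500 + 71407/190553) + 143876)*(-129723/79516 + 327014) = (-156580/(148420*(1/20500) + 71407*(1/190553)) + 143876)*(26002715501/79516) = (-156580/(181/25 + 71407/190553) + 143876)*(26002715501/79516) = (-156580/36275268/4763825 + 143876)*(26002715501/79516) = (-156580*4763825/36275268 + 143876)*(26002715501/79516) = (-186479929625/9068817 + 143876)*(26002715501/79516) = (1118305185067/9068817)*(26002715501/79516) = 29078971570590354623567/721116052572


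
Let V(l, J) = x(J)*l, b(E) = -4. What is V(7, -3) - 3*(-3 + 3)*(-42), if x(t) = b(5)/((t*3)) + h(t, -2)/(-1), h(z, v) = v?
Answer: 154/9 ≈ 17.111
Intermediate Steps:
x(t) = 2 - 4/(3*t) (x(t) = -4*1/(3*t) - 2/(-1) = -4*1/(3*t) - 2*(-1) = -4/(3*t) + 2 = 2 - 4/(3*t))
V(l, J) = l*(2 - 4/(3*J)) (V(l, J) = (2 - 4/(3*J))*l = l*(2 - 4/(3*J)))
V(7, -3) - 3*(-3 + 3)*(-42) = (2*7 - 4/3*7/(-3)) - 3*(-3 + 3)*(-42) = (14 - 4/3*7*(-⅓)) - 3*0*(-42) = (14 + 28/9) + 0*(-42) = 154/9 + 0 = 154/9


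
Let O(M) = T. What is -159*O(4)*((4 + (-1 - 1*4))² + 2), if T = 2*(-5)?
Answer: 4770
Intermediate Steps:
T = -10
O(M) = -10
-159*O(4)*((4 + (-1 - 1*4))² + 2) = -(-1590)*((4 + (-1 - 1*4))² + 2) = -(-1590)*((4 + (-1 - 4))² + 2) = -(-1590)*((4 - 5)² + 2) = -(-1590)*((-1)² + 2) = -(-1590)*(1 + 2) = -(-1590)*3 = -159*(-30) = 4770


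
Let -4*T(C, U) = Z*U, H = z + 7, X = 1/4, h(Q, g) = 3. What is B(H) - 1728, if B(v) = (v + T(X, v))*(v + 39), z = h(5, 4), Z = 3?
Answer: -3211/2 ≈ -1605.5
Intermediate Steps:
z = 3
X = ¼ ≈ 0.25000
H = 10 (H = 3 + 7 = 10)
T(C, U) = -3*U/4
B(v) = v*(39 + v)/4 (B(v) = (v - 3*v/4)*(v + 39) = (v/4)*(39 + v) = v*(39 + v)/4)
B(H) - 1728 = (¼)*10*(39 + 10) - 1728 = (¼)*10*49 - 1728 = 245/2 - 1728 = -3211/2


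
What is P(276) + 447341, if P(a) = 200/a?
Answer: 30866579/69 ≈ 4.4734e+5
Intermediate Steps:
P(276) + 447341 = 200/276 + 447341 = 200*(1/276) + 447341 = 50/69 + 447341 = 30866579/69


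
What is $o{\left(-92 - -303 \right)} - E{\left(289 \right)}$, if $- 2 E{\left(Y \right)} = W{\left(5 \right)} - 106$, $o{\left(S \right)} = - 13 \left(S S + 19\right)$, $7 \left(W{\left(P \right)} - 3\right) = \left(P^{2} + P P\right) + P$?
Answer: $- \frac{4053473}{7} \approx -5.7907 \cdot 10^{5}$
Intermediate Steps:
$W{\left(P \right)} = 3 + \frac{P}{7} + \frac{2 P^{2}}{7}$ ($W{\left(P \right)} = 3 + \frac{\left(P^{2} + P P\right) + P}{7} = 3 + \frac{\left(P^{2} + P^{2}\right) + P}{7} = 3 + \frac{2 P^{2} + P}{7} = 3 + \frac{P + 2 P^{2}}{7} = 3 + \left(\frac{P}{7} + \frac{2 P^{2}}{7}\right) = 3 + \frac{P}{7} + \frac{2 P^{2}}{7}$)
$o{\left(S \right)} = -247 - 13 S^{2}$ ($o{\left(S \right)} = - 13 \left(S^{2} + 19\right) = - 13 \left(19 + S^{2}\right) = -247 - 13 S^{2}$)
$E{\left(Y \right)} = \frac{333}{7}$ ($E{\left(Y \right)} = - \frac{\left(3 + \frac{1}{7} \cdot 5 + \frac{2 \cdot 5^{2}}{7}\right) - 106}{2} = - \frac{\left(3 + \frac{5}{7} + \frac{2}{7} \cdot 25\right) - 106}{2} = - \frac{\left(3 + \frac{5}{7} + \frac{50}{7}\right) - 106}{2} = - \frac{\frac{76}{7} - 106}{2} = \left(- \frac{1}{2}\right) \left(- \frac{666}{7}\right) = \frac{333}{7}$)
$o{\left(-92 - -303 \right)} - E{\left(289 \right)} = \left(-247 - 13 \left(-92 - -303\right)^{2}\right) - \frac{333}{7} = \left(-247 - 13 \left(-92 + 303\right)^{2}\right) - \frac{333}{7} = \left(-247 - 13 \cdot 211^{2}\right) - \frac{333}{7} = \left(-247 - 578773\right) - \frac{333}{7} = -579020 - \frac{333}{7} = - \frac{4053473}{7}$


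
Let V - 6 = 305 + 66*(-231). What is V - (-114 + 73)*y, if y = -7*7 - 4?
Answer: -17108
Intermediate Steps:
V = -14935 (V = 6 + (305 + 66*(-231)) = 6 + (305 - 15246) = 6 - 14941 = -14935)
y = -53 (y = -49 - 4 = -53)
V - (-114 + 73)*y = -14935 - (-114 + 73)*(-53) = -14935 - (-41)*(-53) = -14935 - 1*2173 = -14935 - 2173 = -17108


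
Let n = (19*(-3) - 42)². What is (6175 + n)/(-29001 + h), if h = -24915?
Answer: -3994/13479 ≈ -0.29631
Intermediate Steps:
n = 9801 (n = (-57 - 42)² = (-99)² = 9801)
(6175 + n)/(-29001 + h) = (6175 + 9801)/(-29001 - 24915) = 15976/(-53916) = 15976*(-1/53916) = -3994/13479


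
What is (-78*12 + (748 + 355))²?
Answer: 27889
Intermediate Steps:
(-78*12 + (748 + 355))² = (-936 + 1103)² = 167² = 27889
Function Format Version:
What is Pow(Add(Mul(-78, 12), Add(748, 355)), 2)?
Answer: 27889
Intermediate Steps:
Pow(Add(Mul(-78, 12), Add(748, 355)), 2) = Pow(Add(-936, 1103), 2) = Pow(167, 2) = 27889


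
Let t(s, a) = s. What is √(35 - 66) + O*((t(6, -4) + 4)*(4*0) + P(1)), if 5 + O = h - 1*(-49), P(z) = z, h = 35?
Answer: 79 + I*√31 ≈ 79.0 + 5.5678*I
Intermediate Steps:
O = 79 (O = -5 + (35 - 1*(-49)) = -5 + (35 + 49) = -5 + 84 = 79)
√(35 - 66) + O*((t(6, -4) + 4)*(4*0) + P(1)) = √(35 - 66) + 79*((6 + 4)*(4*0) + 1) = √(-31) + 79*(10*0 + 1) = I*√31 + 79*(0 + 1) = I*√31 + 79*1 = I*√31 + 79 = 79 + I*√31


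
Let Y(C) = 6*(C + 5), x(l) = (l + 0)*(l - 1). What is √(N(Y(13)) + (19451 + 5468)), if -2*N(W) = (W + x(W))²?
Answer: I*√67999529 ≈ 8246.2*I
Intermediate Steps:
x(l) = l*(-1 + l)
Y(C) = 30 + 6*C (Y(C) = 6*(5 + C) = 30 + 6*C)
N(W) = -(W + W*(-1 + W))²/2
√(N(Y(13)) + (19451 + 5468)) = √(-(30 + 6*13)⁴/2 + (19451 + 5468)) = √(-(30 + 78)⁴/2 + 24919) = √(-½*108⁴ + 24919) = √(-½*136048896 + 24919) = √(-68024448 + 24919) = √(-67999529) = I*√67999529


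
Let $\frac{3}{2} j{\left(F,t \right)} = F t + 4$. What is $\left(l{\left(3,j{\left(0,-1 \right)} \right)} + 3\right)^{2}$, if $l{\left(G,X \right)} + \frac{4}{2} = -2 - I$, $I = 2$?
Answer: $9$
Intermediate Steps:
$j{\left(F,t \right)} = \frac{8}{3} + \frac{2 F t}{3}$ ($j{\left(F,t \right)} = \frac{2 \left(F t + 4\right)}{3} = \frac{2 \left(4 + F t\right)}{3} = \frac{8}{3} + \frac{2 F t}{3}$)
$l{\left(G,X \right)} = -6$ ($l{\left(G,X \right)} = -2 - 4 = -6$)
$\left(l{\left(3,j{\left(0,-1 \right)} \right)} + 3\right)^{2} = \left(-6 + 3\right)^{2} = \left(-3\right)^{2} = 9$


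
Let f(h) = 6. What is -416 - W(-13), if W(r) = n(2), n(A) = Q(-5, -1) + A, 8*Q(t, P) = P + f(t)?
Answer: -3349/8 ≈ -418.63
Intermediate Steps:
Q(t, P) = ¾ + P/8 (Q(t, P) = (P + 6)/8 = (6 + P)/8 = ¾ + P/8)
n(A) = 5/8 + A (n(A) = (¾ + (⅛)*(-1)) + A = (¾ - ⅛) + A = 5/8 + A)
W(r) = 21/8 (W(r) = 5/8 + 2 = 21/8)
-416 - W(-13) = -416 - 1*21/8 = -416 - 21/8 = -3349/8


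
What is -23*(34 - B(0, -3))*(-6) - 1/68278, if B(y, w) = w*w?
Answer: 235559099/68278 ≈ 3450.0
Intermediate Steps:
B(y, w) = w**2
-23*(34 - B(0, -3))*(-6) - 1/68278 = -23*(34 - 1*(-3)**2)*(-6) - 1/68278 = -23*(34 - 1*9)*(-6) - 1*1/68278 = -23*(34 - 9)*(-6) - 1/68278 = -23*25*(-6) - 1/68278 = -575*(-6) - 1/68278 = 3450 - 1/68278 = 235559099/68278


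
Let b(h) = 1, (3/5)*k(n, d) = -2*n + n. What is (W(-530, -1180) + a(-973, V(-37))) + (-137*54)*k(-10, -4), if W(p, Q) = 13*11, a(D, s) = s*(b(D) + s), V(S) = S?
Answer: -121825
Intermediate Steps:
k(n, d) = -5*n/3 (k(n, d) = 5*(-2*n + n)/3 = 5*(-n)/3 = -5*n/3)
a(D, s) = s*(1 + s)
W(p, Q) = 143
(W(-530, -1180) + a(-973, V(-37))) + (-137*54)*k(-10, -4) = (143 - 37*(1 - 37)) + (-137*54)*(-5/3*(-10)) = (143 - 37*(-36)) - 7398*50/3 = (143 + 1332) - 123300 = 1475 - 123300 = -121825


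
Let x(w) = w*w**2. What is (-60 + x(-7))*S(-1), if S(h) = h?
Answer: 403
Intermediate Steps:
x(w) = w**3
(-60 + x(-7))*S(-1) = (-60 + (-7)**3)*(-1) = (-60 - 343)*(-1) = -403*(-1) = 403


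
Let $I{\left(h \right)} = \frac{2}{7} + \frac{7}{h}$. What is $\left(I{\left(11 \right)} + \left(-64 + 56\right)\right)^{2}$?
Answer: $\frac{297025}{5929} \approx 50.097$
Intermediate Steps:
$I{\left(h \right)} = \frac{2}{7} + \frac{7}{h}$ ($I{\left(h \right)} = 2 \cdot \frac{1}{7} + \frac{7}{h} = \frac{2}{7} + \frac{7}{h}$)
$\left(I{\left(11 \right)} + \left(-64 + 56\right)\right)^{2} = \left(\left(\frac{2}{7} + \frac{7}{11}\right) + \left(-64 + 56\right)\right)^{2} = \left(\left(\frac{2}{7} + 7 \cdot \frac{1}{11}\right) - 8\right)^{2} = \left(\left(\frac{2}{7} + \frac{7}{11}\right) - 8\right)^{2} = \left(\frac{71}{77} - 8\right)^{2} = \left(- \frac{545}{77}\right)^{2} = \frac{297025}{5929}$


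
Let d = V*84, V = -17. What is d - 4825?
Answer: -6253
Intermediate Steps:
d = -1428 (d = -17*84 = -1428)
d - 4825 = -1428 - 4825 = -6253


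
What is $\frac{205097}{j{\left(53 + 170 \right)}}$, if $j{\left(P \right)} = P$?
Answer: $\frac{205097}{223} \approx 919.72$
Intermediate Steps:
$\frac{205097}{j{\left(53 + 170 \right)}} = \frac{205097}{53 + 170} = \frac{205097}{223}$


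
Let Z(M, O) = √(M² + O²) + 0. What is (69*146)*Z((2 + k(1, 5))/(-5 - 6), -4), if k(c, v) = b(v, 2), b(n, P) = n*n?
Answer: 10074*√2665/11 ≈ 47278.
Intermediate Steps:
b(n, P) = n²
k(c, v) = v²
Z(M, O) = √(M² + O²)
(69*146)*Z((2 + k(1, 5))/(-5 - 6), -4) = (69*146)*√(((2 + 5²)/(-5 - 6))² + (-4)²) = 10074*√(((2 + 25)/(-11))² + 16) = 10074*√((27*(-1/11))² + 16) = 10074*√((-27/11)² + 16) = 10074*√(729/121 + 16) = 10074*√(2665/121) = 10074*(√2665/11) = 10074*√2665/11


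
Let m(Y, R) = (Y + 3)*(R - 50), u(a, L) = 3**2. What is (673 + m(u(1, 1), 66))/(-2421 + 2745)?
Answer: 865/324 ≈ 2.6698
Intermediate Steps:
u(a, L) = 9
m(Y, R) = (-50 + R)*(3 + Y) (m(Y, R) = (3 + Y)*(-50 + R) = (-50 + R)*(3 + Y))
(673 + m(u(1, 1), 66))/(-2421 + 2745) = (673 + (-150 - 50*9 + 3*66 + 66*9))/(-2421 + 2745) = (673 + (-150 - 450 + 198 + 594))/324 = (673 + 192)*(1/324) = 865*(1/324) = 865/324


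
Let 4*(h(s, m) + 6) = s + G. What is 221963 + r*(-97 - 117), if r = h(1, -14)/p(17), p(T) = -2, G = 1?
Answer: 442749/2 ≈ 2.2137e+5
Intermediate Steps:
h(s, m) = -23/4 + s/4 (h(s, m) = -6 + (s + 1)/4 = -6 + (1 + s)/4 = -6 + (¼ + s/4) = -23/4 + s/4)
r = 11/4 (r = (-23/4 + (¼)*1)/(-2) = (-23/4 + ¼)*(-½) = -11/2*(-½) = 11/4 ≈ 2.7500)
221963 + r*(-97 - 117) = 221963 + 11*(-97 - 117)/4 = 221963 + (11/4)*(-214) = 221963 - 1177/2 = 442749/2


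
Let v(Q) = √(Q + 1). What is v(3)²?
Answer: 4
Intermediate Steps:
v(Q) = √(1 + Q)
v(3)² = (√(1 + 3))² = (√4)² = 2² = 4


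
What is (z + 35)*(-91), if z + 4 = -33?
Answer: 182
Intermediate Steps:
z = -37 (z = -4 - 33 = -37)
(z + 35)*(-91) = (-37 + 35)*(-91) = -2*(-91) = 182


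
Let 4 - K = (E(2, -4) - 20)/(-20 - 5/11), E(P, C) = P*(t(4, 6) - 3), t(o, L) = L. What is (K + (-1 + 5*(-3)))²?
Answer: 8145316/50625 ≈ 160.90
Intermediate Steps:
E(P, C) = 3*P (E(P, C) = P*(6 - 3) = P*3 = 3*P)
K = 746/225 (K = 4 - (3*2 - 20)/(-20 - 5/11) = 4 - (6 - 20)/(-20 - 5*1/11) = 4 - (-14)/(-20 - 5/11) = 4 - (-14)/(-225/11) = 4 - (-14)*(-11)/225 = 4 - 1*154/225 = 4 - 154/225 = 746/225 ≈ 3.3156)
(K + (-1 + 5*(-3)))² = (746/225 + (-1 + 5*(-3)))² = (746/225 + (-1 - 15))² = (746/225 - 16)² = (-2854/225)² = 8145316/50625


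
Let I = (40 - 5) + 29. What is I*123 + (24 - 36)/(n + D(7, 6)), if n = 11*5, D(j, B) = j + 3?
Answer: 511668/65 ≈ 7871.8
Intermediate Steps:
D(j, B) = 3 + j
n = 55
I = 64 (I = 35 + 29 = 64)
I*123 + (24 - 36)/(n + D(7, 6)) = 64*123 + (24 - 36)/(55 + (3 + 7)) = 7872 - 12/(55 + 10) = 7872 - 12/65 = 511668/65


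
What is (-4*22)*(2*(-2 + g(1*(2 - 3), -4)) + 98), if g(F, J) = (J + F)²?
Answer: -12672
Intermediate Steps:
g(F, J) = (F + J)²
(-4*22)*(2*(-2 + g(1*(2 - 3), -4)) + 98) = (-4*22)*(2*(-2 + (1*(2 - 3) - 4)²) + 98) = -88*(2*(-2 + (1*(-1) - 4)²) + 98) = -88*(2*(-2 + (-1 - 4)²) + 98) = -88*(2*(-2 + (-5)²) + 98) = -88*(2*(-2 + 25) + 98) = -88*(2*23 + 98) = -88*(46 + 98) = -88*144 = -12672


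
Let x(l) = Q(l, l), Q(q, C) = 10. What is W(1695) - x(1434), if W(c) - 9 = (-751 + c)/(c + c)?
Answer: -1223/1695 ≈ -0.72153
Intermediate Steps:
W(c) = 9 + (-751 + c)/(2*c) (W(c) = 9 + (-751 + c)/(c + c) = 9 + (-751 + c)/((2*c)) = 9 + (-751 + c)*(1/(2*c)) = 9 + (-751 + c)/(2*c))
x(l) = 10
W(1695) - x(1434) = (½)*(-751 + 19*1695)/1695 - 1*10 = (½)*(1/1695)*(-751 + 32205) - 10 = (½)*(1/1695)*31454 - 10 = 15727/1695 - 10 = -1223/1695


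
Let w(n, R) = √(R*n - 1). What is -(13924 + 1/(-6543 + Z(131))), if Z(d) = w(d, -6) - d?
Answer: -620217602538/44543063 + I*√787/44543063 ≈ -13924.0 + 6.2981e-7*I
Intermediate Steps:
w(n, R) = √(-1 + R*n)
Z(d) = √(-1 - 6*d) - d
-(13924 + 1/(-6543 + Z(131))) = -(13924 + 1/(-6543 + (√(-1 - 6*131) - 1*131))) = -(13924 + 1/(-6543 + (√(-1 - 786) - 131))) = -(13924 + 1/(-6543 + (√(-787) - 131))) = -(13924 + 1/(-6543 + (I*√787 - 131))) = -(13924 + 1/(-6543 + (-131 + I*√787))) = -(13924 + 1/(-6674 + I*√787)) = -13924 - 1/(-6674 + I*√787)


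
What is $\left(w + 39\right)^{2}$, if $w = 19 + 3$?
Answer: $3721$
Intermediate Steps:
$w = 22$
$\left(w + 39\right)^{2} = \left(22 + 39\right)^{2} = 61^{2} = 3721$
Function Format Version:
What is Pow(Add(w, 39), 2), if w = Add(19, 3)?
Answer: 3721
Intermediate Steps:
w = 22
Pow(Add(w, 39), 2) = Pow(Add(22, 39), 2) = Pow(61, 2) = 3721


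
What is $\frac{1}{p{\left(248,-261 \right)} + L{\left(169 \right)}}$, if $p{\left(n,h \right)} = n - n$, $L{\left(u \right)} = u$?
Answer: $\frac{1}{169} \approx 0.0059172$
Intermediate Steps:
$p{\left(n,h \right)} = 0$
$\frac{1}{p{\left(248,-261 \right)} + L{\left(169 \right)}} = \frac{1}{0 + 169} = \frac{1}{169}$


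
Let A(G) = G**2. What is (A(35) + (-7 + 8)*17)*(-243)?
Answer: -301806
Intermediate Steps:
(A(35) + (-7 + 8)*17)*(-243) = (35**2 + (-7 + 8)*17)*(-243) = (1225 + 1*17)*(-243) = (1225 + 17)*(-243) = 1242*(-243) = -301806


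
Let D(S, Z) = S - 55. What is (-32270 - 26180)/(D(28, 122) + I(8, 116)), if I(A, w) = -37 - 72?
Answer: 29225/68 ≈ 429.78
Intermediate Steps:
D(S, Z) = -55 + S
I(A, w) = -109
(-32270 - 26180)/(D(28, 122) + I(8, 116)) = (-32270 - 26180)/((-55 + 28) - 109) = -58450/(-27 - 109) = -58450/(-136) = -58450*(-1/136) = 29225/68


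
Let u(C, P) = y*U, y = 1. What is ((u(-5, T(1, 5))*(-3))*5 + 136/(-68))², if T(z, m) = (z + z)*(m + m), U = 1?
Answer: 289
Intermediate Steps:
T(z, m) = 4*m*z (T(z, m) = (2*z)*(2*m) = 4*m*z)
u(C, P) = 1 (u(C, P) = 1*1 = 1)
((u(-5, T(1, 5))*(-3))*5 + 136/(-68))² = ((1*(-3))*5 + 136/(-68))² = (-3*5 + 136*(-1/68))² = (-15 - 2)² = (-17)² = 289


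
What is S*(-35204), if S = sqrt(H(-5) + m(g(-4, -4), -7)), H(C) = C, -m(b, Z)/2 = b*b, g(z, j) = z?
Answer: -35204*I*sqrt(37) ≈ -2.1414e+5*I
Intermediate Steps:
m(b, Z) = -2*b**2 (m(b, Z) = -2*b*b = -2*b**2)
S = I*sqrt(37) (S = sqrt(-5 - 2*(-4)**2) = sqrt(-5 - 2*16) = sqrt(-5 - 32) = sqrt(-37) = I*sqrt(37) ≈ 6.0828*I)
S*(-35204) = (I*sqrt(37))*(-35204) = -35204*I*sqrt(37)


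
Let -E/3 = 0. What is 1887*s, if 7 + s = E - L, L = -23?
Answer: 30192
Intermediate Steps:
E = 0 (E = -3*0 = 0)
s = 16 (s = -7 + (0 - 1*(-23)) = -7 + (0 + 23) = -7 + 23 = 16)
1887*s = 1887*16 = 30192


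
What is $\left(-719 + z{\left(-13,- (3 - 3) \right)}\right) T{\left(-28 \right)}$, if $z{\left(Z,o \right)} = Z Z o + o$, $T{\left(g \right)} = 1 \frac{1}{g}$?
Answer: $\frac{719}{28} \approx 25.679$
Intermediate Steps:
$T{\left(g \right)} = \frac{1}{g}$
$z{\left(Z,o \right)} = o + o Z^{2}$ ($z{\left(Z,o \right)} = Z^{2} o + o = o Z^{2} + o = o + o Z^{2}$)
$\left(-719 + z{\left(-13,- (3 - 3) \right)}\right) T{\left(-28 \right)} = \frac{-719 + - (3 - 3) \left(1 + \left(-13\right)^{2}\right)}{-28} = \left(-719 + \left(-1\right) 0 \left(1 + 169\right)\right) \left(- \frac{1}{28}\right) = \left(-719 + 0 \cdot 170\right) \left(- \frac{1}{28}\right) = \left(-719 + 0\right) \left(- \frac{1}{28}\right) = \left(-719\right) \left(- \frac{1}{28}\right) = \frac{719}{28}$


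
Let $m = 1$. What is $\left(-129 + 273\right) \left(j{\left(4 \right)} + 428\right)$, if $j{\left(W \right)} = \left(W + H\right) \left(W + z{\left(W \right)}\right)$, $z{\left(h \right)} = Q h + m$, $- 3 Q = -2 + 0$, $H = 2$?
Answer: $68256$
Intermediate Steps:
$Q = \frac{2}{3}$ ($Q = - \frac{-2 + 0}{3} = \left(- \frac{1}{3}\right) \left(-2\right) = \frac{2}{3} \approx 0.66667$)
$z{\left(h \right)} = 1 + \frac{2 h}{3}$ ($z{\left(h \right)} = \frac{2 h}{3} + 1 = 1 + \frac{2 h}{3}$)
$j{\left(W \right)} = \left(1 + \frac{5 W}{3}\right) \left(2 + W\right)$ ($j{\left(W \right)} = \left(W + 2\right) \left(W + \left(1 + \frac{2 W}{3}\right)\right) = \left(2 + W\right) \left(1 + \frac{5 W}{3}\right) = \left(1 + \frac{5 W}{3}\right) \left(2 + W\right)$)
$\left(-129 + 273\right) \left(j{\left(4 \right)} + 428\right) = \left(-129 + 273\right) \left(\left(2 + \frac{5 \cdot 4^{2}}{3} + \frac{13}{3} \cdot 4\right) + 428\right) = 144 \left(\left(2 + \frac{5}{3} \cdot 16 + \frac{52}{3}\right) + 428\right) = 144 \left(\left(2 + \frac{80}{3} + \frac{52}{3}\right) + 428\right) = 144 \left(46 + 428\right) = 144 \cdot 474 = 68256$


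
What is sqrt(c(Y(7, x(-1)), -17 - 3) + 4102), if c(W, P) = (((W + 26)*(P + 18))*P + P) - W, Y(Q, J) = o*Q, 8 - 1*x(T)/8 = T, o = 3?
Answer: sqrt(5941) ≈ 77.078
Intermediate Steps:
x(T) = 64 - 8*T
Y(Q, J) = 3*Q
c(W, P) = P - W + P*(18 + P)*(26 + W) (c(W, P) = (((26 + W)*(18 + P))*P + P) - W = (((18 + P)*(26 + W))*P + P) - W = (P*(18 + P)*(26 + W) + P) - W = (P + P*(18 + P)*(26 + W)) - W = P - W + P*(18 + P)*(26 + W))
sqrt(c(Y(7, x(-1)), -17 - 3) + 4102) = sqrt((-3*7 + 26*(-17 - 3)**2 + 469*(-17 - 3) + (3*7)*(-17 - 3)**2 + 18*(-17 - 3)*(3*7)) + 4102) = sqrt((-1*21 + 26*(-20)**2 + 469*(-20) + 21*(-20)**2 + 18*(-20)*21) + 4102) = sqrt((-21 + 26*400 - 9380 + 21*400 - 7560) + 4102) = sqrt((-21 + 10400 - 9380 + 8400 - 7560) + 4102) = sqrt(1839 + 4102) = sqrt(5941)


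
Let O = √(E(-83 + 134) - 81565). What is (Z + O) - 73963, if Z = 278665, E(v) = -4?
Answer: 204702 + I*√81569 ≈ 2.047e+5 + 285.6*I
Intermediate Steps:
O = I*√81569 (O = √(-4 - 81565) = √(-81569) = I*√81569 ≈ 285.6*I)
(Z + O) - 73963 = (278665 + I*√81569) - 73963 = 204702 + I*√81569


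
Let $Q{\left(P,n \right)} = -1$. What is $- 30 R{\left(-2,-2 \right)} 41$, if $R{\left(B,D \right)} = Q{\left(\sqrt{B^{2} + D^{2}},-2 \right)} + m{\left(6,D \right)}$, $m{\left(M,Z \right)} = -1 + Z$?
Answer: $4920$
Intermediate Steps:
$R{\left(B,D \right)} = -2 + D$ ($R{\left(B,D \right)} = -1 + \left(-1 + D\right) = -2 + D$)
$- 30 R{\left(-2,-2 \right)} 41 = - 30 \left(-2 - 2\right) 41 = \left(-30\right) \left(-4\right) 41 = 120 \cdot 41 = 4920$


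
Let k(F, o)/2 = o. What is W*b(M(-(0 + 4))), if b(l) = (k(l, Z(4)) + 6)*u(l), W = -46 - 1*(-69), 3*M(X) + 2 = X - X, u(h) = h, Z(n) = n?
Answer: -644/3 ≈ -214.67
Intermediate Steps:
k(F, o) = 2*o
M(X) = -⅔ (M(X) = -⅔ + (X - X)/3 = -⅔ + (⅓)*0 = -⅔ + 0 = -⅔)
W = 23 (W = -46 + 69 = 23)
b(l) = 14*l (b(l) = (2*4 + 6)*l = (8 + 6)*l = 14*l)
W*b(M(-(0 + 4))) = 23*(14*(-⅔)) = 23*(-28/3) = -644/3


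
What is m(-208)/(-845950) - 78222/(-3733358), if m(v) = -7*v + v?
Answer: 15378167529/789558550025 ≈ 0.019477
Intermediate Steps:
m(v) = -6*v
m(-208)/(-845950) - 78222/(-3733358) = -6*(-208)/(-845950) - 78222/(-3733358) = 1248*(-1/845950) - 78222*(-1/3733358) = -624/422975 + 39111/1866679 = 15378167529/789558550025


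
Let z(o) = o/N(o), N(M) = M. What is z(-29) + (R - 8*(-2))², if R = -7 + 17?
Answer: 677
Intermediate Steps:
R = 10
z(o) = 1 (z(o) = o/o = 1)
z(-29) + (R - 8*(-2))² = 1 + (10 - 8*(-2))² = 1 + (10 + 16)² = 1 + 26² = 1 + 676 = 677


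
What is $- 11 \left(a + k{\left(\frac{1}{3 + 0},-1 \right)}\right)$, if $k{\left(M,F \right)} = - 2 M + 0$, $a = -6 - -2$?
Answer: $\frac{154}{3} \approx 51.333$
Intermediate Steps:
$a = -4$ ($a = -6 + 2 = -4$)
$k{\left(M,F \right)} = - 2 M$
$- 11 \left(a + k{\left(\frac{1}{3 + 0},-1 \right)}\right) = - 11 \left(-4 - \frac{2}{3 + 0}\right) = - 11 \left(-4 - \frac{2}{3}\right) = \left(-11\right) \left(- \frac{14}{3}\right) = \frac{154}{3}$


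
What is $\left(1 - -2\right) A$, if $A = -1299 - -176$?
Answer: $-3369$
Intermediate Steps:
$A = -1123$ ($A = -1299 + 176 = -1123$)
$\left(1 - -2\right) A = \left(1 - -2\right) \left(-1123\right) = \left(1 + 2\right) \left(-1123\right) = 3 \left(-1123\right) = -3369$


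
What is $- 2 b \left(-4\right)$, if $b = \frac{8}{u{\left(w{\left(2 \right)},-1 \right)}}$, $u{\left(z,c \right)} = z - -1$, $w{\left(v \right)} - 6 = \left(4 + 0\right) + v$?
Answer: $\frac{64}{13} \approx 4.9231$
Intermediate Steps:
$w{\left(v \right)} = 10 + v$ ($w{\left(v \right)} = 6 + \left(\left(4 + 0\right) + v\right) = 6 + \left(4 + v\right) = 10 + v$)
$u{\left(z,c \right)} = 1 + z$ ($u{\left(z,c \right)} = z + 1 = 1 + z$)
$b = \frac{8}{13}$ ($b = \frac{8}{1 + \left(10 + 2\right)} = \frac{8}{1 + 12} = \frac{8}{13} \approx 0.61539$)
$- 2 b \left(-4\right) = \left(-2\right) \frac{8}{13} \left(-4\right) = \left(- \frac{16}{13}\right) \left(-4\right) = \frac{64}{13}$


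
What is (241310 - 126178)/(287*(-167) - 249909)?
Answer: -57566/148919 ≈ -0.38656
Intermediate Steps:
(241310 - 126178)/(287*(-167) - 249909) = 115132/(-47929 - 249909) = 115132/(-297838) = 115132*(-1/297838) = -57566/148919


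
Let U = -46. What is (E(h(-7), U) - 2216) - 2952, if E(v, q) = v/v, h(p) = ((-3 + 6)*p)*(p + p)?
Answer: -5167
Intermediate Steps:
h(p) = 6*p² (h(p) = (3*p)*(2*p) = 6*p²)
E(v, q) = 1
(E(h(-7), U) - 2216) - 2952 = (1 - 2216) - 2952 = -2215 - 2952 = -5167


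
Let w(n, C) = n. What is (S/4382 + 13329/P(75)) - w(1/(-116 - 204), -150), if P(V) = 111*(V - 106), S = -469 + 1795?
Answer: -2869215563/804184640 ≈ -3.5679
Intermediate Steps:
S = 1326
P(V) = -11766 + 111*V (P(V) = 111*(-106 + V) = -11766 + 111*V)
(S/4382 + 13329/P(75)) - w(1/(-116 - 204), -150) = (1326/4382 + 13329/(-11766 + 111*75)) - 1/(-116 - 204) = (1326*(1/4382) + 13329/(-11766 + 8325)) - 1/(-320) = (663/2191 + 13329/(-3441)) - 1*(-1/320) = (663/2191 + 13329*(-1/3441)) + 1/320 = (663/2191 - 4443/1147) + 1/320 = -8974152/2513077 + 1/320 = -2869215563/804184640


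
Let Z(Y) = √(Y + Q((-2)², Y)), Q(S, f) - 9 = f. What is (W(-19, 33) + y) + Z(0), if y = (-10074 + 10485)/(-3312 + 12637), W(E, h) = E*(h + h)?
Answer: -11665164/9325 ≈ -1251.0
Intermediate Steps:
Q(S, f) = 9 + f
Z(Y) = √(9 + 2*Y) (Z(Y) = √(Y + (9 + Y)) = √(9 + 2*Y))
W(E, h) = 2*E*h (W(E, h) = E*(2*h) = 2*E*h)
y = 411/9325 ≈ 0.044075
(W(-19, 33) + y) + Z(0) = (2*(-19)*33 + 411/9325) + √(9 + 2*0) = (-1254 + 411/9325) + √(9 + 0) = -11693139/9325 + √9 = -11693139/9325 + 3 = -11665164/9325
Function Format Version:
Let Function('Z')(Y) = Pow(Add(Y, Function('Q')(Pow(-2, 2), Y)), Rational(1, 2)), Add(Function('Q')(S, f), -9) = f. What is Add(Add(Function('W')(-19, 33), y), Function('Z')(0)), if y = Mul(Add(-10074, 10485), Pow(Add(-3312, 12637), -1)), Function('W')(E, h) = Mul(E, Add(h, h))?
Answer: Rational(-11665164, 9325) ≈ -1251.0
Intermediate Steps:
Function('Q')(S, f) = Add(9, f)
Function('Z')(Y) = Pow(Add(9, Mul(2, Y)), Rational(1, 2)) (Function('Z')(Y) = Pow(Add(Y, Add(9, Y)), Rational(1, 2)) = Pow(Add(9, Mul(2, Y)), Rational(1, 2)))
Function('W')(E, h) = Mul(2, E, h) (Function('W')(E, h) = Mul(E, Mul(2, h)) = Mul(2, E, h))
y = Rational(411, 9325) (y = Mul(411, Pow(9325, -1)) = Mul(411, Rational(1, 9325)) = Rational(411, 9325) ≈ 0.044075)
Add(Add(Function('W')(-19, 33), y), Function('Z')(0)) = Add(Add(Mul(2, -19, 33), Rational(411, 9325)), Pow(Add(9, Mul(2, 0)), Rational(1, 2))) = Add(Add(-1254, Rational(411, 9325)), Pow(Add(9, 0), Rational(1, 2))) = Add(Rational(-11693139, 9325), Pow(9, Rational(1, 2))) = Add(Rational(-11693139, 9325), 3) = Rational(-11665164, 9325)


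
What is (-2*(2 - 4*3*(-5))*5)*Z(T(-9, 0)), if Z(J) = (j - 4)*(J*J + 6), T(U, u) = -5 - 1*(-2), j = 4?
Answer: 0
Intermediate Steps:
T(U, u) = -3 (T(U, u) = -5 + 2 = -3)
Z(J) = 0 (Z(J) = (4 - 4)*(J*J + 6) = 0*(J**2 + 6) = 0*(6 + J**2) = 0)
(-2*(2 - 4*3*(-5))*5)*Z(T(-9, 0)) = (-2*(2 - 4*3*(-5))*5)*0 = (-2*(2 - 12*(-5))*5)*0 = (-2*(2 + 60)*5)*0 = (-2*62*5)*0 = -124*5*0 = -620*0 = 0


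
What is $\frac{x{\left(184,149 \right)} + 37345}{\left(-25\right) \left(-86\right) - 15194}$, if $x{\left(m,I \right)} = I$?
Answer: $- \frac{6249}{2174} \approx -2.8744$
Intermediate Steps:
$\frac{x{\left(184,149 \right)} + 37345}{\left(-25\right) \left(-86\right) - 15194} = \frac{149 + 37345}{\left(-25\right) \left(-86\right) - 15194} = \frac{37494}{2150 - 15194} = \frac{37494}{-13044} = 37494 \left(- \frac{1}{13044}\right) = - \frac{6249}{2174}$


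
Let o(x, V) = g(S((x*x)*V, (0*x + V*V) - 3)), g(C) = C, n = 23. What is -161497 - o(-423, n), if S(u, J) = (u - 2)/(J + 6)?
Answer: -90031769/532 ≈ -1.6923e+5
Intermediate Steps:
S(u, J) = (-2 + u)/(6 + J)
o(x, V) = (-2 + V*x**2)/(3 + V**2) (o(x, V) = (-2 + (x*x)*V)/(6 + ((0*x + V*V) - 3)) = (-2 + x**2*V)/(6 + ((0 + V**2) - 3)) = (-2 + V*x**2)/(6 + (V**2 - 3)) = (-2 + V*x**2)/(6 + (-3 + V**2)) = (-2 + V*x**2)/(3 + V**2))
-161497 - o(-423, n) = -161497 - (-2 + 23*(-423)**2)/(3 + 23**2) = -161497 - (-2 + 23*178929)/(3 + 529) = -161497 - (-2 + 4115367)/532 = -161497 - 4115365/532 = -90031769/532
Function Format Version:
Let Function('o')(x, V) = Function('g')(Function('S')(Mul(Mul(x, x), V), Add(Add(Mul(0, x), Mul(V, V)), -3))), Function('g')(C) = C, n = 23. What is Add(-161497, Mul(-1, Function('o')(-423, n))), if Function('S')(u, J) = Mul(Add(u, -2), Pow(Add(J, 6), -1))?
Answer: Rational(-90031769, 532) ≈ -1.6923e+5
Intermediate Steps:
Function('S')(u, J) = Mul(Pow(Add(6, J), -1), Add(-2, u)) (Function('S')(u, J) = Mul(Add(-2, u), Pow(Add(6, J), -1)) = Mul(Pow(Add(6, J), -1), Add(-2, u)))
Function('o')(x, V) = Mul(Pow(Add(3, Pow(V, 2)), -1), Add(-2, Mul(V, Pow(x, 2)))) (Function('o')(x, V) = Mul(Pow(Add(6, Add(Add(Mul(0, x), Mul(V, V)), -3)), -1), Add(-2, Mul(Mul(x, x), V))) = Mul(Pow(Add(6, Add(Add(0, Pow(V, 2)), -3)), -1), Add(-2, Mul(Pow(x, 2), V))) = Mul(Pow(Add(6, Add(Pow(V, 2), -3)), -1), Add(-2, Mul(V, Pow(x, 2)))) = Mul(Pow(Add(6, Add(-3, Pow(V, 2))), -1), Add(-2, Mul(V, Pow(x, 2)))) = Mul(Pow(Add(3, Pow(V, 2)), -1), Add(-2, Mul(V, Pow(x, 2)))))
Add(-161497, Mul(-1, Function('o')(-423, n))) = Add(-161497, Mul(-1, Mul(Pow(Add(3, Pow(23, 2)), -1), Add(-2, Mul(23, Pow(-423, 2)))))) = Add(-161497, Mul(-1, Mul(Pow(Add(3, 529), -1), Add(-2, Mul(23, 178929))))) = Add(-161497, Mul(-1, Mul(Pow(532, -1), Add(-2, 4115367)))) = Add(-161497, Mul(-1, Mul(Rational(1, 532), 4115365))) = Add(-161497, Mul(-1, Rational(4115365, 532))) = Add(-161497, Rational(-4115365, 532)) = Rational(-90031769, 532)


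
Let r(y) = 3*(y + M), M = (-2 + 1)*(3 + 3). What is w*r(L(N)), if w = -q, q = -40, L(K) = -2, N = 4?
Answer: -960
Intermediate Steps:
M = -6 (M = -1*6 = -6)
r(y) = -18 + 3*y (r(y) = 3*(y - 6) = 3*(-6 + y) = -18 + 3*y)
w = 40 (w = -1*(-40) = 40)
w*r(L(N)) = 40*(-18 + 3*(-2)) = 40*(-18 - 6) = 40*(-24) = -960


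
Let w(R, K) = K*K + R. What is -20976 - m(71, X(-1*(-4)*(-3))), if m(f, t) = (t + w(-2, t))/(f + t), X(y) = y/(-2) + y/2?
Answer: -1489294/71 ≈ -20976.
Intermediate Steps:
X(y) = 0 (X(y) = y*(-½) + y*(½) = -y/2 + y/2 = 0)
w(R, K) = R + K² (w(R, K) = K² + R = R + K²)
m(f, t) = (-2 + t + t²)/(f + t) (m(f, t) = (t + (-2 + t²))/(f + t) = (-2 + t + t²)/(f + t))
-20976 - m(71, X(-1*(-4)*(-3))) = -20976 - (-2 + 0 + 0²)/(71 + 0) = -20976 - (-2 + 0 + 0)/71 = -20976 - (-2)/71 = -20976 - 1*(-2/71) = -20976 + 2/71 = -1489294/71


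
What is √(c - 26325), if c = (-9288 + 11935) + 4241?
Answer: I*√19437 ≈ 139.42*I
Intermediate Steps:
c = 6888 (c = 2647 + 4241 = 6888)
√(c - 26325) = √(6888 - 26325) = √(-19437) = I*√19437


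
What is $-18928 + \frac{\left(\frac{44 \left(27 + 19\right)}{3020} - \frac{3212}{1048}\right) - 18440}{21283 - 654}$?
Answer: $- \frac{77241670580813}{4080622490} \approx -18929.0$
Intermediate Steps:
$-18928 + \frac{\left(\frac{44 \left(27 + 19\right)}{3020} - \frac{3212}{1048}\right) - 18440}{21283 - 654} = -18928 + \frac{\left(44 \cdot 46 \cdot \frac{1}{3020} - \frac{803}{262}\right) - 18440}{20629} = -18928 + \left(\left(2024 \cdot \frac{1}{3020} - \frac{803}{262}\right) - 18440\right) \frac{1}{20629} = -18928 + \left(\left(\frac{506}{755} - \frac{803}{262}\right) - 18440\right) \frac{1}{20629} = -18928 + \left(- \frac{473693}{197810} - 18440\right) \frac{1}{20629} = -18928 - \frac{3648090093}{4080622490} = - \frac{77241670580813}{4080622490}$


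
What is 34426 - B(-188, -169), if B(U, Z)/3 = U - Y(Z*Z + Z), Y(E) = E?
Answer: 120166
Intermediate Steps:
B(U, Z) = -3*Z - 3*Z² + 3*U (B(U, Z) = 3*(U - (Z*Z + Z)) = 3*(U - (Z² + Z)) = 3*(U - (Z + Z²)) = 3*(U + (-Z - Z²)) = 3*(U - Z - Z²) = -3*Z - 3*Z² + 3*U)
34426 - B(-188, -169) = 34426 - (3*(-188) - 3*(-169)*(1 - 169)) = 34426 - (-564 - 3*(-169)*(-168)) = 34426 - (-564 - 85176) = 34426 - 1*(-85740) = 34426 + 85740 = 120166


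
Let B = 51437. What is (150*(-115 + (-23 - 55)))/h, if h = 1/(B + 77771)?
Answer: -3740571600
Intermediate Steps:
h = 1/129208 (h = 1/(51437 + 77771) = 1/129208 ≈ 7.7395e-6)
(150*(-115 + (-23 - 55)))/h = (150*(-115 + (-23 - 55)))/(1/129208) = (150*(-115 - 78))*129208 = (150*(-193))*129208 = -28950*129208 = -3740571600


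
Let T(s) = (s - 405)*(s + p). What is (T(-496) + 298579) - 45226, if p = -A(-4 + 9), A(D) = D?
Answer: 704754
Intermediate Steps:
p = -5 (p = -(-4 + 9) = -1*5 = -5)
T(s) = (-405 + s)*(-5 + s) (T(s) = (s - 405)*(s - 5) = (-405 + s)*(-5 + s))
(T(-496) + 298579) - 45226 = ((2025 + (-496)**2 - 410*(-496)) + 298579) - 45226 = ((2025 + 246016 + 203360) + 298579) - 45226 = (451401 + 298579) - 45226 = 749980 - 45226 = 704754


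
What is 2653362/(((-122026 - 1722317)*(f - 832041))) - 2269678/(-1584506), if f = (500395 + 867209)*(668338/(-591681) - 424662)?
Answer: 3805461249728511944612736767/2656665916025047627707015471 ≈ 1.4324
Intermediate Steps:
f = -114543720959078880/197227 (f = 1367604*(668338*(-1/591681) - 424662) = 1367604*(-668338/591681 - 424662) = 1367604*(-251265105160/591681) = -114543720959078880/197227 ≈ -5.8077e+11)
2653362/(((-122026 - 1722317)*(f - 832041))) - 2269678/(-1584506) = 2653362/(((-122026 - 1722317)*(-114543720959078880/197227 - 832041))) - 2269678/(-1584506) = 2653362/((-1844343*(-114543885060029187/197227))) - 2269678*(-1/1584506) = 2653362/(211258212603269410839141/197227) + 1134839/792253 = 2653362*(197227/211258212603269410839141) + 1134839/792253 = 58146069686/23473134733696601204349 + 1134839/792253 = 3805461249728511944612736767/2656665916025047627707015471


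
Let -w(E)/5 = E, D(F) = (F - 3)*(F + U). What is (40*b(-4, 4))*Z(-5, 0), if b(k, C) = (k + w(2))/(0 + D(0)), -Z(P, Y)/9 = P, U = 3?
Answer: 2800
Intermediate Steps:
D(F) = (-3 + F)*(3 + F) (D(F) = (F - 3)*(F + 3) = (-3 + F)*(3 + F))
w(E) = -5*E
Z(P, Y) = -9*P
b(k, C) = 10/9 - k/9 (b(k, C) = (k - 5*2)/(0 + (-9 + 0**2)) = (k - 10)/(0 + (-9 + 0)) = (-10 + k)/(0 - 9) = (-10 + k)/(-9) = (-10 + k)*(-1/9) = 10/9 - k/9)
(40*b(-4, 4))*Z(-5, 0) = (40*(10/9 - 1/9*(-4)))*(-9*(-5)) = (40*(10/9 + 4/9))*45 = (40*(14/9))*45 = (560/9)*45 = 2800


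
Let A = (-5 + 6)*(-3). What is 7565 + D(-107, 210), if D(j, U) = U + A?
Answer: 7772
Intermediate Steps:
A = -3 (A = 1*(-3) = -3)
D(j, U) = -3 + U (D(j, U) = U - 3 = -3 + U)
7565 + D(-107, 210) = 7565 + (-3 + 210) = 7565 + 207 = 7772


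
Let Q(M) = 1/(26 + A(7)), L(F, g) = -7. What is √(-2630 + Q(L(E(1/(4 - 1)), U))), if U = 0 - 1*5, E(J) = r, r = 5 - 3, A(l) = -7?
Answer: I*√949411/19 ≈ 51.283*I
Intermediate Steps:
r = 2
E(J) = 2
U = -5 (U = 0 - 5 = -5)
Q(M) = 1/19 (Q(M) = 1/(26 - 7) = 1/19)
√(-2630 + Q(L(E(1/(4 - 1)), U))) = √(-2630 + 1/19) = √(-49969/19) = I*√949411/19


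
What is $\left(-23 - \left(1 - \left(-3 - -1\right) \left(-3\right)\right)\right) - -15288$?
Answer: $15270$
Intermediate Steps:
$\left(-23 - \left(1 - \left(-3 - -1\right) \left(-3\right)\right)\right) - -15288 = \left(-23 - \left(1 - \left(-3 + 1\right) \left(-3\right)\right)\right) + 15288 = \left(-23 - -5\right) + 15288 = \left(-23 + \left(-1 + 6\right)\right) + 15288 = \left(-23 + 5\right) + 15288 = -18 + 15288 = 15270$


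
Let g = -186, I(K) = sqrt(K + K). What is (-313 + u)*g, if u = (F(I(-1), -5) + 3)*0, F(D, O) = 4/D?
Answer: 58218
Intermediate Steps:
I(K) = sqrt(2)*sqrt(K) (I(K) = sqrt(2*K) = sqrt(2)*sqrt(K))
u = 0 (u = (4/((sqrt(2)*sqrt(-1))) + 3)*0 = (4/((sqrt(2)*I)) + 3)*0 = (4/((I*sqrt(2))) + 3)*0 = (4*(-I*sqrt(2)/2) + 3)*0 = (-2*I*sqrt(2) + 3)*0 = (3 - 2*I*sqrt(2))*0 = 0)
(-313 + u)*g = (-313 + 0)*(-186) = -313*(-186) = 58218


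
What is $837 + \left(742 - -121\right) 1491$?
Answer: $1287570$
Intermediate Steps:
$837 + \left(742 - -121\right) 1491 = 837 + \left(742 + 121\right) 1491 = 837 + 863 \cdot 1491 = 837 + 1286733 = 1287570$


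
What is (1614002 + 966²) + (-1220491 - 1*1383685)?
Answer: -57018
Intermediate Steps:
(1614002 + 966²) + (-1220491 - 1*1383685) = (1614002 + 933156) + (-1220491 - 1383685) = 2547158 - 2604176 = -57018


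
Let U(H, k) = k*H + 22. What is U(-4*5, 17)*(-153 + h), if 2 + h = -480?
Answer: 201930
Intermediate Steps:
U(H, k) = 22 + H*k (U(H, k) = H*k + 22 = 22 + H*k)
h = -482 (h = -2 - 480 = -482)
U(-4*5, 17)*(-153 + h) = (22 - 4*5*17)*(-153 - 482) = (22 - 20*17)*(-635) = (22 - 340)*(-635) = -318*(-635) = 201930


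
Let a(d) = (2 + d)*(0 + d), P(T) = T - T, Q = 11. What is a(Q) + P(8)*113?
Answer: 143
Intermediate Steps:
P(T) = 0
a(d) = d*(2 + d) (a(d) = (2 + d)*d = d*(2 + d))
a(Q) + P(8)*113 = 11*(2 + 11) + 0*113 = 11*13 + 0 = 143 + 0 = 143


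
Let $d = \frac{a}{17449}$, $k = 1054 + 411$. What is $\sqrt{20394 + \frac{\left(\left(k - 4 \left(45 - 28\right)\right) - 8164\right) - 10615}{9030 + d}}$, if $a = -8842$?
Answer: $\frac{\sqrt{126552074902828906998}}{78777814} \approx 142.8$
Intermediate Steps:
$k = 1465$
$d = - \frac{8842}{17449} \approx -0.50673$
$\sqrt{20394 + \frac{\left(\left(k - 4 \left(45 - 28\right)\right) - 8164\right) - 10615}{9030 + d}} = \sqrt{20394 + \frac{\left(\left(1465 - 4 \left(45 - 28\right)\right) - 8164\right) - 10615}{9030 - \frac{8842}{17449}}} = \sqrt{20394 + \frac{\left(\left(1465 - 68\right) - 8164\right) - 10615}{\frac{157555628}{17449}}} = \sqrt{20394 + \left(\left(\left(1465 - 68\right) - 8164\right) - 10615\right) \frac{17449}{157555628}} = \sqrt{20394 + \left(\left(1397 - 8164\right) - 10615\right) \frac{17449}{157555628}} = \sqrt{20394 + \left(-6767 - 10615\right) \frac{17449}{157555628}} = \sqrt{20394 - \frac{151649259}{78777814}} = \sqrt{\frac{1606443089457}{78777814}} = \frac{\sqrt{126552074902828906998}}{78777814}$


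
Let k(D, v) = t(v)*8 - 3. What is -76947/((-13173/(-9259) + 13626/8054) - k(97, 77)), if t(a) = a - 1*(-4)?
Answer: 956348434457/7977778749 ≈ 119.88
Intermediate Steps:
t(a) = 4 + a (t(a) = a + 4 = 4 + a)
k(D, v) = 29 + 8*v (k(D, v) = (4 + v)*8 - 3 = (32 + 8*v) - 3 = 29 + 8*v)
-76947/((-13173/(-9259) + 13626/8054) - k(97, 77)) = -76947/((-13173/(-9259) + 13626/8054) - (29 + 8*77)) = -76947/((-13173*(-1/9259) + 13626*(1/8054)) - (29 + 616)) = -76947/((13173/9259 + 6813/4027) - 1*645) = -76947/(116129238/37285993 - 645) = -76947/(-23933336247/37285993) = -76947*(-37285993/23933336247) = 956348434457/7977778749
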